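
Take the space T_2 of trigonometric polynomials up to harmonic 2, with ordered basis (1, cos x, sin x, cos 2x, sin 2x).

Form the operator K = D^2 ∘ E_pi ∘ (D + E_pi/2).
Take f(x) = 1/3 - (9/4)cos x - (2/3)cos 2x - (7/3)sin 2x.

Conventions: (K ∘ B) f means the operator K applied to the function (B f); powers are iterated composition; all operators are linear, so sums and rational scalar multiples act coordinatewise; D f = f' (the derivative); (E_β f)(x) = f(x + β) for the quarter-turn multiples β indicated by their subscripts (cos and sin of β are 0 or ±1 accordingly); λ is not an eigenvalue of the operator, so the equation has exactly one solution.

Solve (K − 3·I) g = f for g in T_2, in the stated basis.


the image equals g(x) = -1/9 + (27/52)cos x - (9/26)sin x - (58/195)cos 2x + (3/65)sin 2x

write g with unknown coordinates in the stated basis and equate coefficients in (K − 3·I) g = f
solving from the highest basis element down gives g = -1/9 + (27/52)cos x - (9/26)sin x - (58/195)cos 2x + (3/65)sin 2x
check: K g = -(9/13)cos x - (27/26)sin x - (304/195)cos 2x - (428/195)sin 2x
so K g − 3·g = 1/3 - (9/4)cos x - (2/3)cos 2x - (7/3)sin 2x = f ✓


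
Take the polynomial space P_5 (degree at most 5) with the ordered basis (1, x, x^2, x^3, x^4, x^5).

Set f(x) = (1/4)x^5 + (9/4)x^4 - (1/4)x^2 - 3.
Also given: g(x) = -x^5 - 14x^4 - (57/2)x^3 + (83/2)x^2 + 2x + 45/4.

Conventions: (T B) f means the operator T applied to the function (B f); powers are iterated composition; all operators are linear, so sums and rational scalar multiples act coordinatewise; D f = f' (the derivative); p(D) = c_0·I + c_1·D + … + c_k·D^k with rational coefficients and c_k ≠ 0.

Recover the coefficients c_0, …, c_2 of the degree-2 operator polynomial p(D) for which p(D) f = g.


p(D) = -4·I − 4·D + (3/2)·D^2, i.e. c_0 = -4, c_1 = -4, c_2 = 3/2

D^0 f = (1/4)x^5 + (9/4)x^4 - (1/4)x^2 - 3
D^1 f = (5/4)x^4 + 9x^3 - (1/2)x
D^2 f = 5x^3 + 27x^2 - 1/2
matching coefficients of g against c_0 f + c_1 Df + … from the top degree down determines the c_i
solution: c_0 = -4, c_1 = -4, c_2 = 3/2


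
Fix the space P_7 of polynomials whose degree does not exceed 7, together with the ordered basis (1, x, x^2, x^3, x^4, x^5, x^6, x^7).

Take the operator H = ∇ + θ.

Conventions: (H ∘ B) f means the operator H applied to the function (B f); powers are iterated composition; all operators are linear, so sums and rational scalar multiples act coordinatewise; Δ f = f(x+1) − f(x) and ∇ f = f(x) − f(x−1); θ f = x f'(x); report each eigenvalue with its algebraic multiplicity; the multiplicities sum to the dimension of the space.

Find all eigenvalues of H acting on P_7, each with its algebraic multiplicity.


λ = 0 (multiplicity 1), λ = 1 (multiplicity 1), λ = 2 (multiplicity 1), λ = 3 (multiplicity 1), λ = 4 (multiplicity 1), λ = 5 (multiplicity 1), λ = 6 (multiplicity 1), λ = 7 (multiplicity 1)

image of 1: 0
image of x: x + 1
image of x^2: 2x^2 + 2x - 1
image of x^3: 3x^3 + 3x^2 - 3x + 1
image of x^4: 4x^4 + 4x^3 - 6x^2 + 4x - 1
image of x^5: 5x^5 + 5x^4 - 10x^3 + 10x^2 - 5x + 1
image of x^6: 6x^6 + 6x^5 - 15x^4 + 20x^3 - 15x^2 + 6x - 1
image of x^7: 7x^7 + 7x^6 - 21x^5 + 35x^4 - 35x^3 + 21x^2 - 7x + 1
the matrix is upper triangular; its diagonal is (0, 1, 2, 3, 4, 5, 6, 7)
for a triangular matrix the eigenvalues are the diagonal entries, with algebraic multiplicity their repetition count


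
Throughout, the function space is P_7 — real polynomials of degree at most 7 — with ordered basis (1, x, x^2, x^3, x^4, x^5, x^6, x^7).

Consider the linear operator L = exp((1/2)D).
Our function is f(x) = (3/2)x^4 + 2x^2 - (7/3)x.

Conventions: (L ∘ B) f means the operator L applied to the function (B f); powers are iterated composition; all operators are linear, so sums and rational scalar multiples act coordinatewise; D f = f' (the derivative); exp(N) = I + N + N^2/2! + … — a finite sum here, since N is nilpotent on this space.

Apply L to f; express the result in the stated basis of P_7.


the result is g(x) = (3/2)x^4 + 3x^3 + (17/4)x^2 + (5/12)x - 55/96

order-1 term: 3x^3 + 2x - 7/6
order-2 term: (9/4)x^2 + 1/2
order-3 term: (3/4)x
order-4 term: 3/32
the series for exp((1/2)D) f terminates at order 4
exp((1/2)D) f = (3/2)x^4 + 3x^3 + (17/4)x^2 + (5/12)x - 55/96


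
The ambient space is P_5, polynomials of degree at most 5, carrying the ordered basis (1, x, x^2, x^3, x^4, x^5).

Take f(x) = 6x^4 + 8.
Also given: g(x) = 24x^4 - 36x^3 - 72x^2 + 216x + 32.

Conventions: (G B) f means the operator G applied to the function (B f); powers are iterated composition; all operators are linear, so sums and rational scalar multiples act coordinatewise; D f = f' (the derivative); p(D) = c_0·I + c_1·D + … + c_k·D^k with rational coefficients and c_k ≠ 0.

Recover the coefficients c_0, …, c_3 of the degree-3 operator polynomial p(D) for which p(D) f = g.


D^0 f = 6x^4 + 8
D^1 f = 24x^3
D^2 f = 72x^2
D^3 f = 144x
matching coefficients of g against c_0 f + c_1 Df + … from the top degree down determines the c_i
solution: c_0 = 4, c_1 = -3/2, c_2 = -1, c_3 = 3/2

p(D) = 4·I − (3/2)·D − D^2 + (3/2)·D^3, i.e. c_0 = 4, c_1 = -3/2, c_2 = -1, c_3 = 3/2


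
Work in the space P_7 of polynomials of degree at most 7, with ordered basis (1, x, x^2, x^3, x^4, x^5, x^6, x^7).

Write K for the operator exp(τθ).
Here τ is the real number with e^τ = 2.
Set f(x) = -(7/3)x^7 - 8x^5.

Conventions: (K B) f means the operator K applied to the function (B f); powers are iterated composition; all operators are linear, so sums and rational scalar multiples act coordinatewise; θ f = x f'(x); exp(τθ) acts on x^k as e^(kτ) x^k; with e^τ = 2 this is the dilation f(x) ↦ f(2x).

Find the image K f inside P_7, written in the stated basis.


the result is g(x) = -(896/3)x^7 - 256x^5

exp(τθ) x^k = e^(kτ) x^k; with e^τ = 2 this sends x^k to 2^k x^k
x^5 ↦ 32 x^5
x^7 ↦ 128 x^7
applying this coordinatewise to f: exp(τθ) f = -(896/3)x^7 - 256x^5


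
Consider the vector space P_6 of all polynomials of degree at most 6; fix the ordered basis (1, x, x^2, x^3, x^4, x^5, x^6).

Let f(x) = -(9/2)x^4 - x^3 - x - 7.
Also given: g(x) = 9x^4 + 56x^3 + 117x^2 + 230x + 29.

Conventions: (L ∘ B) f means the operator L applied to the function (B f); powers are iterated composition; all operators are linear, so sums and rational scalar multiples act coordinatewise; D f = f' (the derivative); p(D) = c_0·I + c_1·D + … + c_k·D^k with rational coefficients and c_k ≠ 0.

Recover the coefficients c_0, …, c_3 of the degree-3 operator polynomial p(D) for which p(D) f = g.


D^0 f = -(9/2)x^4 - x^3 - x - 7
D^1 f = -18x^3 - 3x^2 - 1
D^2 f = -54x^2 - 6x
D^3 f = -108x - 6
matching coefficients of g against c_0 f + c_1 Df + … from the top degree down determines the c_i
solution: c_0 = -2, c_1 = -3, c_2 = -2, c_3 = -2

c_0 = -2, c_1 = -3, c_2 = -2, c_3 = -2


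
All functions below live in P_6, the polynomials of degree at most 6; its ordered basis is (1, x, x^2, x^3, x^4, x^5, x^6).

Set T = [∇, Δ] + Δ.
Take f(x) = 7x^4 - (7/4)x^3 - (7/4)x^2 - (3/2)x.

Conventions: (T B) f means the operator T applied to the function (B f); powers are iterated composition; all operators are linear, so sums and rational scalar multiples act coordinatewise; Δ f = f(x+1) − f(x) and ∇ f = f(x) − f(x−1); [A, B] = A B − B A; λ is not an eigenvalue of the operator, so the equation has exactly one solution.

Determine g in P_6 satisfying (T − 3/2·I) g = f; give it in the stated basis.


g(x) = -(14/3)x^4 - (203/18)x^3 - (721/18)x^2 - (2360/27)x - 7744/81

write g with unknown coordinates in the stated basis and equate coefficients in (T − 3/2·I) g = f
solving from the highest basis element down gives g = -(14/3)x^4 - (203/18)x^3 - (721/18)x^2 - (2360/27)x - 7744/81
check: T g = -(56/3)x^3 - (371/6)x^2 - (2387/18)x - 3872/27
so T g − 3/2·g = 7x^4 - (7/4)x^3 - (7/4)x^2 - (3/2)x = f ✓


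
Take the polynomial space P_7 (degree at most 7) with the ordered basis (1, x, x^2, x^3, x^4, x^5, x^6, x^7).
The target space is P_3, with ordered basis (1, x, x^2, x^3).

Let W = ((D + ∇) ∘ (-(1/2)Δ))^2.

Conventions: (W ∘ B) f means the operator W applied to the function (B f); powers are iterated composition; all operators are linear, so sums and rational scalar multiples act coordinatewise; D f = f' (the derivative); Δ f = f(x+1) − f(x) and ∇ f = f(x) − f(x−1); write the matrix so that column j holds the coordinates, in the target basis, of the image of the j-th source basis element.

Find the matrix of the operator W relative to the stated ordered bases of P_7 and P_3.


the matrix is [[0, 0, 0, 0, 24, 60, 225, 525]; [0, 0, 0, 0, 0, 120, 360, 1575]; [0, 0, 0, 0, 0, 0, 360, 1260]; [0, 0, 0, 0, 0, 0, 0, 840]] (rows listed top to bottom)

image of 1: 0
image of x: 0
image of x^2: 0
image of x^3: 0
image of x^4: 24
image of x^5: 120x + 60
image of x^6: 360x^2 + 360x + 225
image of x^7: 840x^3 + 1260x^2 + 1575x + 525
each image's coordinates form column j of the matrix


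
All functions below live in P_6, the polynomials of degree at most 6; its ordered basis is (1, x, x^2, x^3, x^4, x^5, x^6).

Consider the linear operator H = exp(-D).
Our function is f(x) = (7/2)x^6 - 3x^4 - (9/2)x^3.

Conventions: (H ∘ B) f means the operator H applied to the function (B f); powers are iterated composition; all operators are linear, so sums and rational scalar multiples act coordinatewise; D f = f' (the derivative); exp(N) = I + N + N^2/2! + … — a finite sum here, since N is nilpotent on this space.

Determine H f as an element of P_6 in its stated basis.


order-1 term: -21x^5 + 12x^3 + (27/2)x^2
order-2 term: (105/2)x^4 - 18x^2 - (27/2)x
order-3 term: -70x^3 + 12x + 9/2
order-4 term: (105/2)x^2 - 3
order-5 term: -21x
order-6 term: 7/2
the series for exp(-D) f terminates at order 6
exp(-D) f = (7/2)x^6 - 21x^5 + (99/2)x^4 - (125/2)x^3 + 48x^2 - (45/2)x + 5

the result is g(x) = (7/2)x^6 - 21x^5 + (99/2)x^4 - (125/2)x^3 + 48x^2 - (45/2)x + 5


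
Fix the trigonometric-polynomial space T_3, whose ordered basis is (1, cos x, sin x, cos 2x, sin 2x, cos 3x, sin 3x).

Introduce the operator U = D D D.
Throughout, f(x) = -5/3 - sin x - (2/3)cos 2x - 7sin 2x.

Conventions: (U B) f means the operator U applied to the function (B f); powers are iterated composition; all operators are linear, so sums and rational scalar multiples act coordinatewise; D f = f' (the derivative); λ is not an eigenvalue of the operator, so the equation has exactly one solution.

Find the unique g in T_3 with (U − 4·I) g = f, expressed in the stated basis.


the result is g(x) = 5/12 - (1/17)cos x + (4/17)sin x - (2/3)cos 2x + (5/12)sin 2x

write g with unknown coordinates in the stated basis and equate coefficients in (U − 4·I) g = f
solving from the highest basis element down gives g = 5/12 - (1/17)cos x + (4/17)sin x - (2/3)cos 2x + (5/12)sin 2x
check: U g = -(4/17)cos x - (1/17)sin x - (10/3)cos 2x - (16/3)sin 2x
so U g − 4·g = -5/3 - sin x - (2/3)cos 2x - 7sin 2x = f ✓


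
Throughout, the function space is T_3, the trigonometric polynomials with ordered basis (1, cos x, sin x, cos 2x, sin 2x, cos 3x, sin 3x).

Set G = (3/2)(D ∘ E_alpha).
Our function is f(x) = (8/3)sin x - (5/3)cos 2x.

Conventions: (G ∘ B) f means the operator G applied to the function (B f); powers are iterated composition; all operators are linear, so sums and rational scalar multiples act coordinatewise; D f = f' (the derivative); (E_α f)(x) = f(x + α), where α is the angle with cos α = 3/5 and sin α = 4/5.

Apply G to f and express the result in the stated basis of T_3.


E_alpha f = (32/15)cos x + (8/5)sin x + (7/15)cos 2x + (8/5)sin 2x
D E_alpha f = (8/5)cos x - (32/15)sin x + (16/5)cos 2x - (14/15)sin 2x
((3/2)(D ∘ E_alpha)) f = (12/5)cos x - (16/5)sin x + (24/5)cos 2x - (7/5)sin 2x

the result is g(x) = (12/5)cos x - (16/5)sin x + (24/5)cos 2x - (7/5)sin 2x


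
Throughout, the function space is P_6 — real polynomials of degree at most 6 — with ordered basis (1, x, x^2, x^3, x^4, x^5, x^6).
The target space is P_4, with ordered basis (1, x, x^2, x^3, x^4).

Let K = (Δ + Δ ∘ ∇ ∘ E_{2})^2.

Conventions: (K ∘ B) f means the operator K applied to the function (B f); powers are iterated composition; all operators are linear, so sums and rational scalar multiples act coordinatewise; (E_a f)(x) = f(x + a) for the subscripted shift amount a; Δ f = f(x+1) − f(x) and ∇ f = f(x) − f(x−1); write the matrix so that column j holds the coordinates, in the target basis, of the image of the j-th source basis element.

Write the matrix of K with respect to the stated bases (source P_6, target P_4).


image of 1: 0
image of x: 0
image of x^2: 2
image of x^3: 6x + 18
image of x^4: 12x^2 + 72x + 158
image of x^5: 20x^3 + 180x^2 + 790x + 1290
image of x^6: 30x^4 + 360x^3 + 2370x^2 + 7740x + 10142
each image's coordinates form column j of the matrix

the matrix is [[0, 0, 2, 18, 158, 1290, 10142]; [0, 0, 0, 6, 72, 790, 7740]; [0, 0, 0, 0, 12, 180, 2370]; [0, 0, 0, 0, 0, 20, 360]; [0, 0, 0, 0, 0, 0, 30]] (rows listed top to bottom)


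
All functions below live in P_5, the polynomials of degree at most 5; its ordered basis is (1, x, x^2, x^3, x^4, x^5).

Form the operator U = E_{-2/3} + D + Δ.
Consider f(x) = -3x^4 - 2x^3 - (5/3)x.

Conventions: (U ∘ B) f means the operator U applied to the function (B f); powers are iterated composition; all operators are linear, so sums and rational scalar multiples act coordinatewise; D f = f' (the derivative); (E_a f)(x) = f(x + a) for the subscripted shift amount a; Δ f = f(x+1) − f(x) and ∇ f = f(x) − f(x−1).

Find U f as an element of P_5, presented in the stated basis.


the result is g(x) = -3x^4 - 18x^3 - 34x^2 - (169/9)x - 65/9

E_{-2/3} f = -3x^4 + 6x^3 - 4x^2 - (7/9)x + 10/9
D f = -12x^3 - 6x^2 - 5/3
Δ f = -12x^3 - 24x^2 - 18x - 20/3
(E_{-2/3} + D + Δ) f = -3x^4 - 18x^3 - 34x^2 - (169/9)x - 65/9


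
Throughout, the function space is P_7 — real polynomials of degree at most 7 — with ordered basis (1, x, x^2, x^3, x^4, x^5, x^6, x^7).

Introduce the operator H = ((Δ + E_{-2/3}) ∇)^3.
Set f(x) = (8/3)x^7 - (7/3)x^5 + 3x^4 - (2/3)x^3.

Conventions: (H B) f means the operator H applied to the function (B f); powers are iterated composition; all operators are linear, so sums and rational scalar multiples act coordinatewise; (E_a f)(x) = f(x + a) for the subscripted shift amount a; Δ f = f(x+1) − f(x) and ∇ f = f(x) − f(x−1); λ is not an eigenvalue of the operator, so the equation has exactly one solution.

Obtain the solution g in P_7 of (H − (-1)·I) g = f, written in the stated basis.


write g with unknown coordinates in the stated basis and equate coefficients in (H − (-1)·I) g = f
solving from the highest basis element down gives g = (8/3)x^7 - (7/3)x^5 - 557x^4 + (3358/3)x^3 - 14980x^2 + 32268x - 377794/9
check: H g = 560x^4 - 1120x^3 + 14980x^2 - 32268x + 377794/9
so H g − (-1)·g = (8/3)x^7 - (7/3)x^5 + 3x^4 - (2/3)x^3 = f ✓

the result is g(x) = (8/3)x^7 - (7/3)x^5 - 557x^4 + (3358/3)x^3 - 14980x^2 + 32268x - 377794/9


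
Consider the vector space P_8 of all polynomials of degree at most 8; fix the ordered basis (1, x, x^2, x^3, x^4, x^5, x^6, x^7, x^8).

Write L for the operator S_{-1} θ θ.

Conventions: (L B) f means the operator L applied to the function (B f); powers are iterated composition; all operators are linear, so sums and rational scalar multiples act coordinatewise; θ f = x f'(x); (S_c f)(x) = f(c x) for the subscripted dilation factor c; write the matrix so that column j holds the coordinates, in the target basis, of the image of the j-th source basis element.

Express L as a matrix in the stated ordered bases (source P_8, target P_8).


the matrix is [[0, 0, 0, 0, 0, 0, 0, 0, 0]; [0, -1, 0, 0, 0, 0, 0, 0, 0]; [0, 0, 4, 0, 0, 0, 0, 0, 0]; [0, 0, 0, -9, 0, 0, 0, 0, 0]; [0, 0, 0, 0, 16, 0, 0, 0, 0]; [0, 0, 0, 0, 0, -25, 0, 0, 0]; [0, 0, 0, 0, 0, 0, 36, 0, 0]; [0, 0, 0, 0, 0, 0, 0, -49, 0]; [0, 0, 0, 0, 0, 0, 0, 0, 64]] (rows listed top to bottom)

image of 1: 0
image of x: -x
image of x^2: 4x^2
image of x^3: -9x^3
image of x^4: 16x^4
image of x^5: -25x^5
image of x^6: 36x^6
image of x^7: -49x^7
image of x^8: 64x^8
each image's coordinates form column j of the matrix


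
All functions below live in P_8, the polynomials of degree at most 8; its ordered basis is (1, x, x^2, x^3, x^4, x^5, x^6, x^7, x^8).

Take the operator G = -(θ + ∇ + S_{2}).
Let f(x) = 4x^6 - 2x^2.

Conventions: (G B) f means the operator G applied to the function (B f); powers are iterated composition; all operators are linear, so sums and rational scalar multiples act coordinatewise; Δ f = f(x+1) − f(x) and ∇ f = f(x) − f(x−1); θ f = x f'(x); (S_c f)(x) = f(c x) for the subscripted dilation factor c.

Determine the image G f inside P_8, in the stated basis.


the result is g(x) = -280x^6 - 24x^5 + 60x^4 - 80x^3 + 72x^2 - 20x + 2

θ f = 24x^6 - 4x^2
∇ f = 24x^5 - 60x^4 + 80x^3 - 60x^2 + 20x - 2
S_{2} f = 256x^6 - 8x^2
(θ + ∇ + S_{2}) f = 280x^6 + 24x^5 - 60x^4 + 80x^3 - 72x^2 + 20x - 2
(-(θ + ∇ + S_{2})) f = -280x^6 - 24x^5 + 60x^4 - 80x^3 + 72x^2 - 20x + 2


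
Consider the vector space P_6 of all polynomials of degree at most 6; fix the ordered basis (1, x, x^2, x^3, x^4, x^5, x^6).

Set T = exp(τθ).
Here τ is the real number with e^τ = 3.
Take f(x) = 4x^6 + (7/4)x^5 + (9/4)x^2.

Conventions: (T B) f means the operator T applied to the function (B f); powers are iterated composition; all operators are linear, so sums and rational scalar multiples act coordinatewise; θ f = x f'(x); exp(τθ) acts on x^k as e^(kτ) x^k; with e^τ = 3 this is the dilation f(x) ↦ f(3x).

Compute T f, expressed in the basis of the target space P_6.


exp(τθ) x^k = e^(kτ) x^k; with e^τ = 3 this sends x^k to 3^k x^k
x^2 ↦ 9 x^2
x^5 ↦ 243 x^5
x^6 ↦ 729 x^6
applying this coordinatewise to f: exp(τθ) f = 2916x^6 + (1701/4)x^5 + (81/4)x^2

g(x) = 2916x^6 + (1701/4)x^5 + (81/4)x^2


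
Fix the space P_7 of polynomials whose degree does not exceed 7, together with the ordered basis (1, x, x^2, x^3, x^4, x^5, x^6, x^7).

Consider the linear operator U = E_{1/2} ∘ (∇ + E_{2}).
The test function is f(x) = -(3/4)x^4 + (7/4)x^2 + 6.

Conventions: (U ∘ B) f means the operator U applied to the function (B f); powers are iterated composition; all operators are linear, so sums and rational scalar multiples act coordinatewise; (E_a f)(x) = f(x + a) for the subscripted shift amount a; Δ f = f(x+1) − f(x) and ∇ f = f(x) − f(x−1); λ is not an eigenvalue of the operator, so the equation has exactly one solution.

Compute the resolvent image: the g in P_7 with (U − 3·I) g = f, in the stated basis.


the image equals g(x) = (3/8)x^4 + (21/8)x^3 + (319/16)x^2 + (6803/64)x + 17503/64

write g with unknown coordinates in the stated basis and equate coefficients in (U − 3·I) g = f
solving from the highest basis element down gives g = (3/8)x^4 + (21/8)x^3 + (319/16)x^2 + (6803/64)x + 17503/64
check: U g = (3/8)x^4 + (63/8)x^3 + (985/16)x^2 + (20409/64)x + 52893/64
so U g − 3·g = -(3/4)x^4 + (7/4)x^2 + 6 = f ✓


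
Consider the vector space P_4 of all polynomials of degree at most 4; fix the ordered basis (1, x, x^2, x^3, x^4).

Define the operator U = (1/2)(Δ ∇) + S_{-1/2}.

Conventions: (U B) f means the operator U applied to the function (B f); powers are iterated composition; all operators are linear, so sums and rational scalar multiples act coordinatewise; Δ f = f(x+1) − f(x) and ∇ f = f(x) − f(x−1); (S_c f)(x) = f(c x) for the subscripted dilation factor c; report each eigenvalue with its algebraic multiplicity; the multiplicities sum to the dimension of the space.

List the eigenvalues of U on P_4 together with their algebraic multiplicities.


λ = -1/2 (multiplicity 1), λ = -1/8 (multiplicity 1), λ = 1/16 (multiplicity 1), λ = 1/4 (multiplicity 1), λ = 1 (multiplicity 1)

image of 1: 1
image of x: -(1/2)x
image of x^2: (1/4)x^2 + 1
image of x^3: -(1/8)x^3 + 3x
image of x^4: (1/16)x^4 + 6x^2 + 1
the matrix is upper triangular; its diagonal is (1, -1/2, 1/4, -1/8, 1/16)
for a triangular matrix the eigenvalues are the diagonal entries, with algebraic multiplicity their repetition count


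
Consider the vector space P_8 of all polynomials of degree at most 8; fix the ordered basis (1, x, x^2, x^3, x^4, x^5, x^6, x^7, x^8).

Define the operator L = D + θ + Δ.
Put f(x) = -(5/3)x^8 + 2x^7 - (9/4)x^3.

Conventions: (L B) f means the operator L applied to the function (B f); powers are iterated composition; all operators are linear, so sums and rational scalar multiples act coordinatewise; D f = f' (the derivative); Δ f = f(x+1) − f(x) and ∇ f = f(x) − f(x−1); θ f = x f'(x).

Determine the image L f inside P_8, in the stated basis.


the image equals g(x) = -(40/3)x^8 - (38/3)x^7 - (56/3)x^6 - (154/3)x^5 - (140/3)x^4 - (361/12)x^3 - (109/6)x^2 - (73/12)x - 23/12

D f = -(40/3)x^7 + 14x^6 - (27/4)x^2
θ f = -(40/3)x^8 + 14x^7 - (27/4)x^3
Δ f = -(40/3)x^7 - (98/3)x^6 - (154/3)x^5 - (140/3)x^4 - (70/3)x^3 - (137/12)x^2 - (73/12)x - 23/12
(D + θ + Δ) f = -(40/3)x^8 - (38/3)x^7 - (56/3)x^6 - (154/3)x^5 - (140/3)x^4 - (361/12)x^3 - (109/6)x^2 - (73/12)x - 23/12


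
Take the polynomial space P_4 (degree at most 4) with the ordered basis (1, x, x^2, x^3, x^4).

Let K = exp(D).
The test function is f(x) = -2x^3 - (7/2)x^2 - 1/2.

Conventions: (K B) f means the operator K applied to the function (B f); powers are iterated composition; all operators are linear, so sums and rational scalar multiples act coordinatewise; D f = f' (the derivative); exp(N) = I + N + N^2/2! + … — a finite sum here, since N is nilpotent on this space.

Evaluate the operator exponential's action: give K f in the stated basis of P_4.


the image equals g(x) = -2x^3 - (19/2)x^2 - 13x - 6

order-1 term: -6x^2 - 7x
order-2 term: -6x - 7/2
order-3 term: -2
the series for exp(D) f terminates at order 3
exp(D) f = -2x^3 - (19/2)x^2 - 13x - 6


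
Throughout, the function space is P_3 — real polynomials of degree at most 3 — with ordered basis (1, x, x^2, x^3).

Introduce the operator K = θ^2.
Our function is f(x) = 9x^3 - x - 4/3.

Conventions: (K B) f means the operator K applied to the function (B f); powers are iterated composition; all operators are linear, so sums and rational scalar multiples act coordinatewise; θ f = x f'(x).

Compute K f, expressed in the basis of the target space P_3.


θ f = 27x^3 - x
θ θ f = 81x^3 - x

the image equals g(x) = 81x^3 - x


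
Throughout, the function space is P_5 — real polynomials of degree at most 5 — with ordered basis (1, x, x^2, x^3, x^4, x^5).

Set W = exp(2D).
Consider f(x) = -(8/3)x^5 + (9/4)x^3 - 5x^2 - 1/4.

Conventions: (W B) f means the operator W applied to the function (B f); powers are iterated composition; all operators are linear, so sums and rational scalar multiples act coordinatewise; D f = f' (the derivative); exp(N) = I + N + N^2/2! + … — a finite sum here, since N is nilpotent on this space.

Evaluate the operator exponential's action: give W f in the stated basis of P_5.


the result is g(x) = -(8/3)x^5 - (80/3)x^4 - (1253/12)x^3 - (1229/6)x^2 - (619/3)x - 1051/12

order-1 term: -(80/3)x^4 + (27/2)x^2 - 20x
order-2 term: -(320/3)x^3 + 27x - 20
order-3 term: -(640/3)x^2 + 18
order-4 term: -(640/3)x
order-5 term: -256/3
the series for exp(2D) f terminates at order 5
exp(2D) f = -(8/3)x^5 - (80/3)x^4 - (1253/12)x^3 - (1229/6)x^2 - (619/3)x - 1051/12


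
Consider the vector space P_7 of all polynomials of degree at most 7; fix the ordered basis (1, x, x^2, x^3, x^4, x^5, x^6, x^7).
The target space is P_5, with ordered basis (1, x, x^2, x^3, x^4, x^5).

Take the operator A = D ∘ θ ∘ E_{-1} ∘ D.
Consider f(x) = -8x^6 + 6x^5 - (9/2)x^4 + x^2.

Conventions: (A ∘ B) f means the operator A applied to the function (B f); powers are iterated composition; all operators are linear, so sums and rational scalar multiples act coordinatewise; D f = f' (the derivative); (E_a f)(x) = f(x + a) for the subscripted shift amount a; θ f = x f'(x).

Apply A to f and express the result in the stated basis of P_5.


D f = -48x^5 + 30x^4 - 18x^3 + 2x
E_{-1} D f = -48x^5 + 270x^4 - 618x^3 + 714x^2 - 412x + 94
θ E_{-1} D f = -240x^5 + 1080x^4 - 1854x^3 + 1428x^2 - 412x
D θ E_{-1} D f = -1200x^4 + 4320x^3 - 5562x^2 + 2856x - 412

the image equals g(x) = -1200x^4 + 4320x^3 - 5562x^2 + 2856x - 412


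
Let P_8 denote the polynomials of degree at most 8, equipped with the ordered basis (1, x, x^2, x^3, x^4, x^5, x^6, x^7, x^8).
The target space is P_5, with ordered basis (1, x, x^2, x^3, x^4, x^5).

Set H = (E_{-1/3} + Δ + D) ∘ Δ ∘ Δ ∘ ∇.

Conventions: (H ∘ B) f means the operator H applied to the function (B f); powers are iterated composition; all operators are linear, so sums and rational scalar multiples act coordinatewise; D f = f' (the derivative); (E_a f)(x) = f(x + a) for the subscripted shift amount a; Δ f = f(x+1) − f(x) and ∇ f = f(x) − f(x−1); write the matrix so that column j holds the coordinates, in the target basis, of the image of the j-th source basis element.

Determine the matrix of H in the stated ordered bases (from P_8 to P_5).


image of 1: 0
image of x: 0
image of x^2: 0
image of x^3: 6
image of x^4: 24x + 52
image of x^5: 60x^2 + 260x + 590/3
image of x^6: 120x^3 + 780x^2 + 1180x + 6080/9
image of x^7: 210x^4 + 1820x^3 + 4130x^2 + (42560/9)x + 57862/27
image of x^8: 336x^5 + 3640x^4 + (33040/3)x^3 + (170240/9)x^2 + (462896/27)x + 534716/81
each image's coordinates form column j of the matrix

the matrix is [[0, 0, 0, 6, 52, 590/3, 6080/9, 57862/27, 534716/81]; [0, 0, 0, 0, 24, 260, 1180, 42560/9, 462896/27]; [0, 0, 0, 0, 0, 60, 780, 4130, 170240/9]; [0, 0, 0, 0, 0, 0, 120, 1820, 33040/3]; [0, 0, 0, 0, 0, 0, 0, 210, 3640]; [0, 0, 0, 0, 0, 0, 0, 0, 336]] (rows listed top to bottom)


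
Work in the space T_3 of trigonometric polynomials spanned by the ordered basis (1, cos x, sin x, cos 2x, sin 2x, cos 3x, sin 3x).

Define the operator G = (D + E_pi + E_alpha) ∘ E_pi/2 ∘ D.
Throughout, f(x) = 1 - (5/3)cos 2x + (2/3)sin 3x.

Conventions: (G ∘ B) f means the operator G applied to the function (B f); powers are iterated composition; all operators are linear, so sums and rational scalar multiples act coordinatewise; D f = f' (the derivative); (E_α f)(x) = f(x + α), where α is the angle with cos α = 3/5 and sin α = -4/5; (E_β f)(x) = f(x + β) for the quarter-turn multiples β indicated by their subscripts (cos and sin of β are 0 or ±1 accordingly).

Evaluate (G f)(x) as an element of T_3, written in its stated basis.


the image equals g(x) = -(52/15)cos 2x - (12/5)sin 2x + (662/125)cos 3x - (484/125)sin 3x

D f = (10/3)sin 2x + 2cos 3x
E_pi/2 D f = -(10/3)sin 2x + 2sin 3x
D (E_pi/2 ∘ D) f = -(20/3)cos 2x + 6cos 3x
E_pi (E_pi/2 ∘ D) f = -(10/3)sin 2x - 2sin 3x
E_alpha (E_pi/2 ∘ D) f = (16/5)cos 2x + (14/15)sin 2x - (88/125)cos 3x - (234/125)sin 3x
(D + E_pi + E_alpha) (E_pi/2 ∘ D) f = -(52/15)cos 2x - (12/5)sin 2x + (662/125)cos 3x - (484/125)sin 3x


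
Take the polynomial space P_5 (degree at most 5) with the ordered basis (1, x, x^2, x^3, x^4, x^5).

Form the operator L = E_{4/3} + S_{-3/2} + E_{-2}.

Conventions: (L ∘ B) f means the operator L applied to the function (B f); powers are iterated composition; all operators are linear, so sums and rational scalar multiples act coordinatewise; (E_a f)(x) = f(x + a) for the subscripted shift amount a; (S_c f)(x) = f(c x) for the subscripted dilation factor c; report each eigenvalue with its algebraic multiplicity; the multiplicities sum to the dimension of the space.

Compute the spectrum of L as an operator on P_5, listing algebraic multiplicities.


image of 1: 3
image of x: (1/2)x - 2/3
image of x^2: (17/4)x^2 - (4/3)x + 52/9
image of x^3: -(11/8)x^3 - 2x^2 + (52/3)x - 152/27
image of x^4: (113/16)x^4 - (8/3)x^3 + (104/3)x^2 - (608/27)x + 1552/81
image of x^5: -(179/32)x^5 - (10/3)x^4 + (520/9)x^3 - (1520/27)x^2 + (7760/81)x - 6752/243
the matrix is upper triangular; its diagonal is (3, 1/2, 17/4, -11/8, 113/16, -179/32)
for a triangular matrix the eigenvalues are the diagonal entries, with algebraic multiplicity their repetition count

λ = -179/32 (multiplicity 1), λ = -11/8 (multiplicity 1), λ = 1/2 (multiplicity 1), λ = 3 (multiplicity 1), λ = 17/4 (multiplicity 1), λ = 113/16 (multiplicity 1)


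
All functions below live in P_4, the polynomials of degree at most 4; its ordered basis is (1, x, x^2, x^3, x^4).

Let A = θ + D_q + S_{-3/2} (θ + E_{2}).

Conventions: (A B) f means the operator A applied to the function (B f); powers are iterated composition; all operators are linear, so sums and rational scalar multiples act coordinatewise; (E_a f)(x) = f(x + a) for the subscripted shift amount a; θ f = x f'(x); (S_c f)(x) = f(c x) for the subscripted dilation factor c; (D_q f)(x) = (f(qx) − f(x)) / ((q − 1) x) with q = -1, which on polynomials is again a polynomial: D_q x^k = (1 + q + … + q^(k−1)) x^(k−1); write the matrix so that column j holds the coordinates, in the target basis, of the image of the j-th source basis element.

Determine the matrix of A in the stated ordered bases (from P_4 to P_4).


the matrix is [[1, 3, 4, 8, 16]; [0, -2, -6, -18, -48]; [0, 0, 35/4, 29/2, 54]; [0, 0, 0, -21/2, -27]; [0, 0, 0, 0, 469/16]] (rows listed top to bottom)

image of 1: 1
image of x: -2x + 3
image of x^2: (35/4)x^2 - 6x + 4
image of x^3: -(21/2)x^3 + (29/2)x^2 - 18x + 8
image of x^4: (469/16)x^4 - 27x^3 + 54x^2 - 48x + 16
each image's coordinates form column j of the matrix


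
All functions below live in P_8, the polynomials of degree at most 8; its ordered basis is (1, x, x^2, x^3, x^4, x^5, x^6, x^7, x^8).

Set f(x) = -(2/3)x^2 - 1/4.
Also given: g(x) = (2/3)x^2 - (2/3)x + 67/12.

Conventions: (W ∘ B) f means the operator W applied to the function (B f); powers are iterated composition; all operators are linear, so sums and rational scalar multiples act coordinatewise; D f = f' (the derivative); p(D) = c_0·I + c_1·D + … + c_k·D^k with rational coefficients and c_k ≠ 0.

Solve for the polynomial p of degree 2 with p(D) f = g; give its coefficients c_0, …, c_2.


p(D) = -I + (1/2)·D − 4·D^2, i.e. c_0 = -1, c_1 = 1/2, c_2 = -4

D^0 f = -(2/3)x^2 - 1/4
D^1 f = -(4/3)x
D^2 f = -4/3
matching coefficients of g against c_0 f + c_1 Df + … from the top degree down determines the c_i
solution: c_0 = -1, c_1 = 1/2, c_2 = -4


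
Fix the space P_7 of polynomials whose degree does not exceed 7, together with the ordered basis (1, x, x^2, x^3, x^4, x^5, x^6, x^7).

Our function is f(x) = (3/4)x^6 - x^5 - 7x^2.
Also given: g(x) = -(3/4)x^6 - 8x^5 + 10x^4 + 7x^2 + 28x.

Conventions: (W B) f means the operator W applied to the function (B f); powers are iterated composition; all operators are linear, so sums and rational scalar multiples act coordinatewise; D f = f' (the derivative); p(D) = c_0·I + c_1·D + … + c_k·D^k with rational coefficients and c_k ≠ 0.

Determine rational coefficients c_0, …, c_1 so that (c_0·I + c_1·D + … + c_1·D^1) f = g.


p(D) = -I − 2·D, i.e. c_0 = -1, c_1 = -2

D^0 f = (3/4)x^6 - x^5 - 7x^2
D^1 f = (9/2)x^5 - 5x^4 - 14x
matching coefficients of g against c_0 f + c_1 Df + … from the top degree down determines the c_i
solution: c_0 = -1, c_1 = -2


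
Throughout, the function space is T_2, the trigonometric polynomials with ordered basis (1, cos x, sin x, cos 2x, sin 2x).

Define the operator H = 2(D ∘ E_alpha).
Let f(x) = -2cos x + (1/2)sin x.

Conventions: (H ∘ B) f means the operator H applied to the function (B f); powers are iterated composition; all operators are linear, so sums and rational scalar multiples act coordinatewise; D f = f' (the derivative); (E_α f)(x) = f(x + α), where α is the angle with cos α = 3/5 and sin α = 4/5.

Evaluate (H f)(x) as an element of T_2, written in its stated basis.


the result is g(x) = (19/5)cos x + (8/5)sin x

E_alpha f = -(4/5)cos x + (19/10)sin x
D E_alpha f = (19/10)cos x + (4/5)sin x
(2(D ∘ E_alpha)) f = (19/5)cos x + (8/5)sin x


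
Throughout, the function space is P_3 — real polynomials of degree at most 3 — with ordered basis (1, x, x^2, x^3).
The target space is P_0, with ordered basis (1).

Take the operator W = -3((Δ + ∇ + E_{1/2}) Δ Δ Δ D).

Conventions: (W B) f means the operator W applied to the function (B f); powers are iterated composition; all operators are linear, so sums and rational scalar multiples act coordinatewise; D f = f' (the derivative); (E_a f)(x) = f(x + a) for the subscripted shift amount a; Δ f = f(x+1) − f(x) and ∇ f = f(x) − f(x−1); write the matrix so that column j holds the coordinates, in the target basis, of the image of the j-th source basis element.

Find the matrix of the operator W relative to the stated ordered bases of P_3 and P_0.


the matrix is [[0, 0, 0, 0]] (rows listed top to bottom)

image of 1: 0
image of x: 0
image of x^2: 0
image of x^3: 0
each image's coordinates form column j of the matrix


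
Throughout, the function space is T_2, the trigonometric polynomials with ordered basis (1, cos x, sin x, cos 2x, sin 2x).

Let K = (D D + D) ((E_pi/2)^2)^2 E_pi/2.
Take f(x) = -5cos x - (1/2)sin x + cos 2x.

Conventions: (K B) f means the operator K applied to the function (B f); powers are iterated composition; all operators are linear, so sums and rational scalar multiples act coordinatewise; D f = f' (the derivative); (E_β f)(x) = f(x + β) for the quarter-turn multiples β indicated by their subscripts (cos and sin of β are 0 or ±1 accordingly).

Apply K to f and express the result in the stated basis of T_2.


g(x) = (11/2)cos x - (9/2)sin x + 4cos 2x + 2sin 2x

E_pi/2 f = -(1/2)cos x + 5sin x - cos 2x
E_pi/2 E_pi/2 f = 5cos x + (1/2)sin x + cos 2x
E_pi/2 E_pi/2 E_pi/2 f = (1/2)cos x - 5sin x - cos 2x
E_pi/2 (E_pi/2)^2 E_pi/2 f = -5cos x - (1/2)sin x + cos 2x
E_pi/2 E_pi/2 (E_pi/2)^2 E_pi/2 f = -(1/2)cos x + 5sin x - cos 2x
D ((E_pi/2)^2)^2 E_pi/2 f = 5cos x + (1/2)sin x + 2sin 2x
D D ((E_pi/2)^2)^2 E_pi/2 f = (1/2)cos x - 5sin x + 4cos 2x
D ((E_pi/2)^2)^2 E_pi/2 f = 5cos x + (1/2)sin x + 2sin 2x
(D D + D) ((E_pi/2)^2)^2 E_pi/2 f = (11/2)cos x - (9/2)sin x + 4cos 2x + 2sin 2x


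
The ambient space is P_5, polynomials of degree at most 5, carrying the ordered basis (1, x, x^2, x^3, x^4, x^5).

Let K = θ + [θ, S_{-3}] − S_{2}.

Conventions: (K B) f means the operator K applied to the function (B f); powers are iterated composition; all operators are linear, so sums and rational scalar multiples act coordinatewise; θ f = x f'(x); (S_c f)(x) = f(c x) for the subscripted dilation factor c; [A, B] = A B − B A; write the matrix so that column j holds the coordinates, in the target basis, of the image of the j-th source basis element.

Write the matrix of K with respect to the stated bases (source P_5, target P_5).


the matrix is [[-1, 0, 0, 0, 0, 0]; [0, -1, 0, 0, 0, 0]; [0, 0, -2, 0, 0, 0]; [0, 0, 0, -5, 0, 0]; [0, 0, 0, 0, -12, 0]; [0, 0, 0, 0, 0, -27]] (rows listed top to bottom)

image of 1: -1
image of x: -x
image of x^2: -2x^2
image of x^3: -5x^3
image of x^4: -12x^4
image of x^5: -27x^5
each image's coordinates form column j of the matrix


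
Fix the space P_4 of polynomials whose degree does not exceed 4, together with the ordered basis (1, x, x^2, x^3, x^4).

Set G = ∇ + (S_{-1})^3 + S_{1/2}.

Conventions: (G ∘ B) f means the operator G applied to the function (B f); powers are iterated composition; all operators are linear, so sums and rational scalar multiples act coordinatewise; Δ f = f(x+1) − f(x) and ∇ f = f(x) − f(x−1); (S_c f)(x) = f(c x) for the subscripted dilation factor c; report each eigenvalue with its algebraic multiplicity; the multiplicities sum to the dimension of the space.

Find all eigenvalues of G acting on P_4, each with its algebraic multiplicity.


image of 1: 2
image of x: -(1/2)x + 1
image of x^2: (5/4)x^2 + 2x - 1
image of x^3: -(7/8)x^3 + 3x^2 - 3x + 1
image of x^4: (17/16)x^4 + 4x^3 - 6x^2 + 4x - 1
the matrix is upper triangular; its diagonal is (2, -1/2, 5/4, -7/8, 17/16)
for a triangular matrix the eigenvalues are the diagonal entries, with algebraic multiplicity their repetition count

λ = -7/8 (multiplicity 1), λ = -1/2 (multiplicity 1), λ = 17/16 (multiplicity 1), λ = 5/4 (multiplicity 1), λ = 2 (multiplicity 1)


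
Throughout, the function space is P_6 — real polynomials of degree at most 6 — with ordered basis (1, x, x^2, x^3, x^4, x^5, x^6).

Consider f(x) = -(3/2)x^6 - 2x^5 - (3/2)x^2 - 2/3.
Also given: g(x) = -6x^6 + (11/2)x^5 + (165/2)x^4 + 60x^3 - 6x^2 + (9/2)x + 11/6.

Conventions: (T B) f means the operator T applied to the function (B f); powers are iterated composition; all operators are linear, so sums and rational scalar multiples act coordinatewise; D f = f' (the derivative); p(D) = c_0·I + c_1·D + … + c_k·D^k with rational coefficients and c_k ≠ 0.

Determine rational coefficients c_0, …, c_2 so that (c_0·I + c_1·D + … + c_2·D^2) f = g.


D^0 f = -(3/2)x^6 - 2x^5 - (3/2)x^2 - 2/3
D^1 f = -9x^5 - 10x^4 - 3x
D^2 f = -45x^4 - 40x^3 - 3
matching coefficients of g against c_0 f + c_1 Df + … from the top degree down determines the c_i
solution: c_0 = 4, c_1 = -3/2, c_2 = -3/2

p(D) = 4·I − (3/2)·D − (3/2)·D^2, i.e. c_0 = 4, c_1 = -3/2, c_2 = -3/2


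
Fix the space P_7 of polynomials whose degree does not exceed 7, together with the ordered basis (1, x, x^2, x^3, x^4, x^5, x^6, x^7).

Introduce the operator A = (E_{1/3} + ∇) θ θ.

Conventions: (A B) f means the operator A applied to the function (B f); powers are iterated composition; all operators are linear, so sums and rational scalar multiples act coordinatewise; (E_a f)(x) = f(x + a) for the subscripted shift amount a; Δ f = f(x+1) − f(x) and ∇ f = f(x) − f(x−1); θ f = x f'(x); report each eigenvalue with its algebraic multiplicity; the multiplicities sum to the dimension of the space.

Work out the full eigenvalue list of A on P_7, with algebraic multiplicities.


λ = 0 (multiplicity 1), λ = 1 (multiplicity 1), λ = 4 (multiplicity 1), λ = 9 (multiplicity 1), λ = 16 (multiplicity 1), λ = 25 (multiplicity 1), λ = 36 (multiplicity 1), λ = 49 (multiplicity 1)

image of 1: 0
image of x: x + 4/3
image of x^2: 4x^2 + (32/3)x - 32/9
image of x^3: 9x^3 + 36x^2 - 24x + 28/3
image of x^4: 16x^4 + (256/3)x^3 - (256/3)x^2 + (1792/27)x - 1280/81
image of x^5: 25x^5 + (500/3)x^4 - (2000/9)x^3 + (7000/27)x^2 - (10000/81)x + 6100/243
image of x^6: 36x^6 + 288x^5 - 480x^4 + (2240/3)x^3 - (1600/3)x^2 + (1952/9)x - 2912/81
image of x^7: 49x^7 + (1372/3)x^6 - (2744/3)x^5 + (48020/27)x^4 - (137200/81)x^3 + (83692/81)x^2 - (249704/729)x + 107212/2187
the matrix is upper triangular; its diagonal is (0, 1, 4, 9, 16, 25, 36, 49)
for a triangular matrix the eigenvalues are the diagonal entries, with algebraic multiplicity their repetition count


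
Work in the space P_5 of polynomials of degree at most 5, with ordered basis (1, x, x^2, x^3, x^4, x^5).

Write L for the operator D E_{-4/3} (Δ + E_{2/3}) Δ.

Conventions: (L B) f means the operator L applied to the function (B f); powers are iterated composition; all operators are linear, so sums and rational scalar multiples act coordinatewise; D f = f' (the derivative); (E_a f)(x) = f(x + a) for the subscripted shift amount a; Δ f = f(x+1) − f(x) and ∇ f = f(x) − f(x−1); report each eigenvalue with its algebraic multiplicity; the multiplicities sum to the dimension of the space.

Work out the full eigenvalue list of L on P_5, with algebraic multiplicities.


λ = 0 (multiplicity 6)

image of 1: 0
image of x: 0
image of x^2: 2
image of x^3: 6x + 5
image of x^4: 12x^2 + 20x - 20/3
image of x^5: 20x^3 + 50x^2 - (100/3)x + 425/27
the matrix is upper triangular; its diagonal is (0, 0, 0, 0, 0, 0)
for a triangular matrix the eigenvalues are the diagonal entries, with algebraic multiplicity their repetition count


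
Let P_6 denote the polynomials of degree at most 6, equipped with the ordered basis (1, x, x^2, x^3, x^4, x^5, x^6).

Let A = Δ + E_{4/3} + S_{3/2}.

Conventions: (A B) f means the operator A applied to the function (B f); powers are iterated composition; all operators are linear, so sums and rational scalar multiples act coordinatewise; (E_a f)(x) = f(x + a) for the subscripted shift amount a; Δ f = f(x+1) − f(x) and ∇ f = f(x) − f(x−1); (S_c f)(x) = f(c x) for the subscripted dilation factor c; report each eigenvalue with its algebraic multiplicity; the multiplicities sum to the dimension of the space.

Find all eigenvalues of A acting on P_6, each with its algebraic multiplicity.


image of 1: 2
image of x: (5/2)x + 7/3
image of x^2: (13/4)x^2 + (14/3)x + 25/9
image of x^3: (35/8)x^3 + 7x^2 + (25/3)x + 91/27
image of x^4: (97/16)x^4 + (28/3)x^3 + (50/3)x^2 + (364/27)x + 337/81
image of x^5: (275/32)x^5 + (35/3)x^4 + (250/9)x^3 + (910/27)x^2 + (1685/81)x + 1267/243
image of x^6: (793/64)x^6 + 14x^5 + (125/3)x^4 + (1820/27)x^3 + (1685/27)x^2 + (2534/81)x + 4825/729
the matrix is upper triangular; its diagonal is (2, 5/2, 13/4, 35/8, 97/16, 275/32, 793/64)
for a triangular matrix the eigenvalues are the diagonal entries, with algebraic multiplicity their repetition count

λ = 2 (multiplicity 1), λ = 5/2 (multiplicity 1), λ = 13/4 (multiplicity 1), λ = 35/8 (multiplicity 1), λ = 97/16 (multiplicity 1), λ = 275/32 (multiplicity 1), λ = 793/64 (multiplicity 1)
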